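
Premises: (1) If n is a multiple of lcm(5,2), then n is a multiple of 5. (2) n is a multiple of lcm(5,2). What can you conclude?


Modus ponens: from (P → Q) and P, infer Q.
P = 'n is a multiple of lcm(5,2)' is asserted, and P → Q holds, so Q follows.

n is a multiple of 5.


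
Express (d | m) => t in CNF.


Step 1: Rewrite as ¬(d ∨ m) ∨ t = (¬d ∧ ¬m) ∨ t.
Step 2: Distribute ∨ over ∧.

((~d) | t) & ((~m) | t)


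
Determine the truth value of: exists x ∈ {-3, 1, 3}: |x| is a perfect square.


Evaluate the predicate on each element: -3:False, 1:True, 3:False.
Witness x = 1 satisfies the predicate.

True


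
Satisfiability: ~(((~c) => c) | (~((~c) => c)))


Check all 2 assignments over {c}:
c | φ
-----
False | False
True | False
No assignment makes the formula true.

Unsatisfiable.


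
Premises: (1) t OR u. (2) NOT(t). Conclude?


Disjunctive syllogism: from (P ∨ Q) and ¬P, infer Q.
One disjunct, 't', is ruled out; the other must hold.

u


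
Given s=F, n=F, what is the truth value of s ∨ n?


Disjunction is false only when both operands are false.
Substitute: s=F, n=F.
F ∨ F evaluates to F.

F


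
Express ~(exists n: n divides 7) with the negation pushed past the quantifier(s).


¬(forall x: φ) = exists x: ¬φ, and ¬(exists x: φ) = forall x: ¬φ.
Apply to the existential statement.

forall n: ~(n divides 7)


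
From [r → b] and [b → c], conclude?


Hypothetical syllogism: from (P → Q) and (Q → R), infer (P → R).
Chain the two implications through the shared middle term 'b'.

r → c


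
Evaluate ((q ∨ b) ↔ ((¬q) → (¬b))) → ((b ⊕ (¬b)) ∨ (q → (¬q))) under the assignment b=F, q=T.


Substitute b=F, q=T:
… (earlier sub-steps elided)
¬q = F
¬b = T
(¬q) → (¬b) = F → T = T
(q ∨ b) ↔ ((¬q) → (¬b)) = T ↔ T = T
¬b = T
b ⊕ (¬b) = F ⊕ T = T
¬q = F
q → (¬q) = T → F = F
(b ⊕ (¬b)) ∨ (q → (¬q)) = T ∨ F = T
((q ∨ b) ↔ ((¬q) → (¬b))) → ((b ⊕ (¬b)) ∨ (q → (¬q))) = T → T = T

T


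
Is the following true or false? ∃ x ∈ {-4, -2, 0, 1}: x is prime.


Evaluate the predicate on each element: -4:F, -2:F, 0:F, 1:F.
No element satisfies the predicate.

F


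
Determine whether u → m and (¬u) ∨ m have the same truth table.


Compare truth tables:
m | u | φ | ψ
-------------
F | F | T | T
T | F | T | T
F | T | F | F
T | T | T | T
The columns φ and ψ agree on every row.

Yes, they are logically equivalent.


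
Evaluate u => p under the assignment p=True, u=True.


Substitute p=True, u=True:
u => p = True => True = True

True


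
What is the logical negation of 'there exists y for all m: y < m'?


Negation flips each quantifier (∀↔∃) and negates the inner predicate.
¬(there exists y for all m: φ) = for all y there exists m: ¬φ.

for all y there exists m: NOT(y < m)


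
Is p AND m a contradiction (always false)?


Truth table over {m, p}:
m | p | φ
---------
F | F | F
T | F | F
F | T | F
T | T | T
Satisfying assignment at row 4: m=T, p=T gives T.

No, it is not a contradiction.


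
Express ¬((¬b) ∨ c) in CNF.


Step 1: Apply De Morgan: ¬((¬b) ∨ c) = ¬(¬b) ∧ ¬c.
Step 2: Eliminate any double negations (¬¬X = X).

b ∧ (¬c)


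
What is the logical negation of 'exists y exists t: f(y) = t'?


Negation flips each quantifier (∀↔∃) and negates the inner predicate.
¬(exists y exists t: φ) = forall y forall t: ¬φ.

forall y forall t: ~(f(y) = t)


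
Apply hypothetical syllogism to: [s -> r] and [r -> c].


Hypothetical syllogism: from (P → Q) and (Q → R), infer (P → R).
Chain the two implications through the shared middle term 'r'.

s -> c


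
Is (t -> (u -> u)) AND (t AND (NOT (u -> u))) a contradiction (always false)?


Truth table over {t, u}:
t | u | φ
---------
F | F | F
T | F | F
F | T | F
T | T | F
Every row is false.

Yes, it is a contradiction.


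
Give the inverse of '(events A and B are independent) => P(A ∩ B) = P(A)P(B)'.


The inverse of (P → Q) is (¬P → ¬Q). It is equivalent to the converse, not to the original.
Here P = '(events A and B are independent)' and Q = 'P(A ∩ B) = P(A)P(B)'.

If not ((events A and B are independent)), then not (P(A ∩ B) = P(A)P(B)).


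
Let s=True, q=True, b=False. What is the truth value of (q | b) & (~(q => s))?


Substitute s=True, q=True, b=False:
q | b = True | False = True
q => s = True => True = True
~(q => s) = False
(q | b) & (~(q => s)) = True & False = False

False


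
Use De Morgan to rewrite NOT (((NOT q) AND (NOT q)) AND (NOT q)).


De Morgan: the negation of a conjunction is the disjunction of the negations.
Distribute NOT across AND, flipping it to OR, and negate each literal.

(q OR q) OR q


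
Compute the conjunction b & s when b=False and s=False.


Conjunction is true only when both operands are true.
Substitute: b=False, s=False.
False & False evaluates to False.

False


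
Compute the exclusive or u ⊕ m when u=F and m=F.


Exclusive or is true when exactly one operand is true.
Substitute: u=F, m=F.
F ⊕ F evaluates to F.

F


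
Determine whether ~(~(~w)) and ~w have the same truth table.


Compare truth tables:
w | φ | ψ
---------
False | True | True
True | False | False
The columns φ and ψ agree on every row.

Yes, they are logically equivalent.


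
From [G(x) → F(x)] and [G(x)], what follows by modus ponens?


Modus ponens: from (P → Q) and P, infer Q.
P = 'G(x)' is asserted, and P → Q holds, so Q follows.

F(x).


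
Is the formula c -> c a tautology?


Build the truth table over {c}:
c | φ
-----
F | T
T | T
Every row evaluates to true.

Yes, it is a tautology.


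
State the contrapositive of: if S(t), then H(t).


The contrapositive of (P → Q) is (¬Q → ¬P); it is logically equivalent to the original.
Here P = 'S(t)' and Q = 'H(t)'.

If not (H(t)), then not (S(t)).


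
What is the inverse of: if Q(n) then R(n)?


The inverse of (P → Q) is (¬P → ¬Q). It is equivalent to the converse, not to the original.
Here P = 'Q(n)' and Q = 'R(n)'.

If not (Q(n)), then not (R(n)).


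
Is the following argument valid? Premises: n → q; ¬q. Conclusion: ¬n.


This matches the form of modus tollens: the conclusion follows in every model of the premises.

Valid.


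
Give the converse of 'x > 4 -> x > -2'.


The converse of (P → Q) is (Q → P). It is not in general equivalent to the original.
Here P = 'x > 4' and Q = 'x > -2'.

If x > -2, then x > 4.


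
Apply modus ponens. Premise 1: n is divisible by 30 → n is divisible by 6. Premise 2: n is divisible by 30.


Modus ponens: from (P → Q) and P, infer Q.
P = 'n is divisible by 30' is asserted, and P → Q holds, so Q follows.

n is divisible by 6.


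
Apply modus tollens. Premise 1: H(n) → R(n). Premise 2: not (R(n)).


Modus tollens: from (P → Q) and ¬Q, infer ¬P.
Q = 'R(n)' is denied; since P → Q, P must also fail.

Not (H(n)).


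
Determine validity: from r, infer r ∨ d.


This matches the form of disjunction introduction: the conclusion follows in every model of the premises.

Valid.


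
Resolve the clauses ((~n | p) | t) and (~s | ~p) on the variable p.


The clauses contain complementary literals p and ~p.
Resolution eliminates this pair and disjoins the remaining literals (merging duplicates).

((~n | t) | ~s)


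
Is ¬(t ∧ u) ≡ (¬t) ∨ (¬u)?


Compare truth tables:
t | u | φ | ψ
-------------
F | F | T | T
T | F | T | T
F | T | T | T
T | T | F | F
The columns φ and ψ agree on every row.

Yes, they are logically equivalent.


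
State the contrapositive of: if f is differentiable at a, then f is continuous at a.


The contrapositive of (P → Q) is (¬Q → ¬P); it is logically equivalent to the original.
Here P = 'f is differentiable at a' and Q = 'f is continuous at a'.

If not (f is continuous at a), then not (f is differentiable at a).


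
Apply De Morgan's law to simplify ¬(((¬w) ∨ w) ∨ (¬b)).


De Morgan: the negation of a disjunction is the conjunction of the negations.
Distribute ¬ across ∨, flipping it to ∧, and negate each literal.

(w ∧ (¬w)) ∧ b


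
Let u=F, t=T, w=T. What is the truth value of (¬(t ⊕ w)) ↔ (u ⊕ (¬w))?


Substitute u=F, t=T, w=T:
t ⊕ w = T ⊕ T = F
¬(t ⊕ w) = T
¬w = F
u ⊕ (¬w) = F ⊕ F = F
(¬(t ⊕ w)) ↔ (u ⊕ (¬w)) = T ↔ F = F

F


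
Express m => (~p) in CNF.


Step 1: Rewrite m → (¬p) as ¬m ∨ (¬p).

(~m) | (~p)


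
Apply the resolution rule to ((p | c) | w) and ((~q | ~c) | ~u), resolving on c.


The clauses contain complementary literals c and ~c.
Resolution eliminates this pair and disjoins the remaining literals (merging duplicates).

(((w | p) | ~q) | ~u)


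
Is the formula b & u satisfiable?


Search for a satisfying assignment over {b, u}.
Try b=True, u=True: the formula evaluates to True.
A satisfying assignment exists.

Satisfiable.


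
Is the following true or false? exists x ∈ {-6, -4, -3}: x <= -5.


Evaluate the predicate on each element: -6:True, -4:False, -3:False.
Witness x = -6 satisfies the predicate.

True


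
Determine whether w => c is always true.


Build the truth table over {c, w}:
c | w | φ
---------
False | False | True
True | False | True
False | True | False
True | True | True
Counterexample at row 3: with c=False, w=True, the formula is False.

No, it is not a tautology.


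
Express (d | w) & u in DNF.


Step 1: Distribute ∧ over ∨: (d ∨ w) ∧ u = (d ∧ u) ∨ (w ∧ u).

(d & u) | (w & u)


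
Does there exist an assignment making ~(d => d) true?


Check all 2 assignments over {d}:
d | φ
-----
False | False
True | False
No assignment makes the formula true.

Unsatisfiable.


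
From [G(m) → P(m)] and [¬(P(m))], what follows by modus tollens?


Modus tollens: from (P → Q) and ¬Q, infer ¬P.
Q = 'P(m)' is denied; since P → Q, P must also fail.

Not (G(m)).


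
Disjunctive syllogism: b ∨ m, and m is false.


Disjunctive syllogism: from (P ∨ Q) and ¬P, infer Q.
One disjunct, 'm', is ruled out; the other must hold.

b


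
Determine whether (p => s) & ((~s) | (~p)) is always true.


Build the truth table over {p, s}:
p | s | φ
---------
False | False | True
True | False | False
False | True | True
True | True | False
Counterexample at row 2: with p=True, s=False, the formula is False.

No, it is not a tautology.


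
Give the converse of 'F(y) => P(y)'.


The converse of (P → Q) is (Q → P). It is not in general equivalent to the original.
Here P = 'F(y)' and Q = 'P(y)'.

If P(y), then F(y).


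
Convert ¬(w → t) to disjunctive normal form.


Step 1: Rewrite implication then negate: ¬(¬w ∨ t) = w ∧ ¬t.

w ∧ (¬t)


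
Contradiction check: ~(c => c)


Truth table over {c}:
c | φ
-----
False | False
True | False
Every row is false.

Yes, it is a contradiction.


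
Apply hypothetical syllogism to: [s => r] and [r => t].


Hypothetical syllogism: from (P → Q) and (Q → R), infer (P → R).
Chain the two implications through the shared middle term 'r'.

s => t


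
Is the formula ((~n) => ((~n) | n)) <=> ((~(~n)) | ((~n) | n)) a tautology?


Build the truth table over {n}:
n | φ
-----
False | True
True | True
Every row evaluates to true.

Yes, it is a tautology.


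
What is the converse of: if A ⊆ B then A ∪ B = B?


The converse of (P → Q) is (Q → P). It is not in general equivalent to the original.
Here P = 'A ⊆ B' and Q = 'A ∪ B = B'.

If A ∪ B = B, then A ⊆ B.


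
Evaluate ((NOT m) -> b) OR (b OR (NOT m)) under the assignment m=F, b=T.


Substitute m=F, b=T:
NOT m = T
(NOT m) -> b = T -> T = T
NOT m = T
b OR (NOT m) = T OR T = T
((NOT m) -> b) OR (b OR (NOT m)) = T OR T = T

T


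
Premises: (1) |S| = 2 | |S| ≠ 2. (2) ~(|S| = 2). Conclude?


Disjunctive syllogism: from (P ∨ Q) and ¬P, infer Q.
One disjunct, '|S| = 2', is ruled out; the other must hold.

|S| ≠ 2


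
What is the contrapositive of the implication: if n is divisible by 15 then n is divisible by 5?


The contrapositive of (P → Q) is (¬Q → ¬P); it is logically equivalent to the original.
Here P = 'n is divisible by 15' and Q = 'n is divisible by 5'.

If not (n is divisible by 5), then not (n is divisible by 15).


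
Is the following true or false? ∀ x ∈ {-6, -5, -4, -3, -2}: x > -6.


Evaluate the predicate on each element: -6:F, -5:T, -4:T, -3:T, -2:T.
Counterexample x = -6 fails the predicate.

F


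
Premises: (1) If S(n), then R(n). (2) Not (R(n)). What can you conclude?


Modus tollens: from (P → Q) and ¬Q, infer ¬P.
Q = 'R(n)' is denied; since P → Q, P must also fail.

Not (S(n)).


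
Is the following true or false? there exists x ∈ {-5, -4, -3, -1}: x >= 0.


Evaluate the predicate on each element: -5:F, -4:F, -3:F, -1:F.
No element satisfies the predicate.

F


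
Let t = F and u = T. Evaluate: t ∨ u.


Disjunction is false only when both operands are false.
Substitute: t=F, u=T.
F ∨ T evaluates to T.

T


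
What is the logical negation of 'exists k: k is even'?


¬(forall x: φ) = exists x: ¬φ, and ¬(exists x: φ) = forall x: ¬φ.
Apply to the existential statement.

forall k: ~(k is even)


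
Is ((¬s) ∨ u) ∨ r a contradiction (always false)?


Truth table over {r, s, u}:
r | s | u | φ
-------------
F | F | F | T
T | F | F | T
F | T | F | F
T | T | F | T
F | F | T | T
T | F | T | T
F | T | T | T
T | T | T | T
Satisfying assignment at row 1: r=F, s=F, u=F gives T.

No, it is not a contradiction.


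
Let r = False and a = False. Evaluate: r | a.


Disjunction is false only when both operands are false.
Substitute: r=False, a=False.
False | False evaluates to False.

False


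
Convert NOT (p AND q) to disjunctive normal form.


Step 1: Apply De Morgan: ¬(p ∧ q) = ¬p ∨ ¬q.

(NOT p) OR (NOT q)


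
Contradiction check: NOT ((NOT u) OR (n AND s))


Truth table over {n, s, u}:
n | s | u | φ
-------------
F | F | F | F
T | F | F | F
F | T | F | F
T | T | F | F
F | F | T | T
T | F | T | T
F | T | T | T
T | T | T | F
Satisfying assignment at row 5: n=F, s=F, u=T gives T.

No, it is not a contradiction.


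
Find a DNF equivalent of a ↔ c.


Step 1: a ↔ c is true exactly when both agree: (a ∧ c) ∨ (¬a ∧ ¬c).

(a ∧ c) ∨ ((¬a) ∧ (¬c))


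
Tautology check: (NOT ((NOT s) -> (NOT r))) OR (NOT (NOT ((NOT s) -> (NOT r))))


Build the truth table over {r, s}:
r | s | φ
---------
F | F | T
T | F | T
F | T | T
T | T | T
Every row evaluates to true.

Yes, it is a tautology.


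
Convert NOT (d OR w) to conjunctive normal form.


Step 1: Apply De Morgan: ¬(d ∨ w) = ¬d ∧ ¬w.

(NOT d) AND (NOT w)


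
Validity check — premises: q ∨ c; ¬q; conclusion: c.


This matches the form of disjunctive syllogism: the conclusion follows in every model of the premises.

Valid.


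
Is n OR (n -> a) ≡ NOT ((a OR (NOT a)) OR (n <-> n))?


Compare truth tables:
a | n | φ | ψ
-------------
F | F | T | F
T | F | T | F
F | T | T | F
T | T | T | F
They differ at row 1 (a=F, n=F): φ=T but ψ=F.

No, they are not logically equivalent.


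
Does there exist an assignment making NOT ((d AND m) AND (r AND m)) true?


Search for a satisfying assignment over {d, m, r}.
Try d=F, m=F, r=F: the formula evaluates to T.
A satisfying assignment exists.

Satisfiable.


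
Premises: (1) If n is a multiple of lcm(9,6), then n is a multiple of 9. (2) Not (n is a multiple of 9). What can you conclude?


Modus tollens: from (P → Q) and ¬Q, infer ¬P.
Q = 'n is a multiple of 9' is denied; since P → Q, P must also fail.

Not (n is a multiple of lcm(9,6)).


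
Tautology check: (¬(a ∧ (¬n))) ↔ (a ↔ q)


Build the truth table over {a, n, q}:
a | n | q | φ
-------------
F | F | F | T
T | F | F | T
F | T | F | T
T | T | F | F
F | F | T | F
T | F | T | F
F | T | T | F
T | T | T | T
Counterexample at row 4: with a=T, n=T, q=F, the formula is F.

No, it is not a tautology.


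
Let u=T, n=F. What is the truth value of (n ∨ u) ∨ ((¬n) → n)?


Substitute u=T, n=F:
n ∨ u = F ∨ T = T
¬n = T
(¬n) → n = T → F = F
(n ∨ u) ∨ ((¬n) → n) = T ∨ F = T

T


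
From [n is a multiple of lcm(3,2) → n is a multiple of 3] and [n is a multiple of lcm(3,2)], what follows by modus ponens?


Modus ponens: from (P → Q) and P, infer Q.
P = 'n is a multiple of lcm(3,2)' is asserted, and P → Q holds, so Q follows.

n is a multiple of 3.


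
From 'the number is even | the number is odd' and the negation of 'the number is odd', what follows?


Disjunctive syllogism: from (P ∨ Q) and ¬P, infer Q.
One disjunct, 'the number is odd', is ruled out; the other must hold.

the number is even


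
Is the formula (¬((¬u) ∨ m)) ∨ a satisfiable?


Search for a satisfying assignment over {a, m, u}.
Try a=T, m=F, u=F: the formula evaluates to T.
A satisfying assignment exists.

Satisfiable.


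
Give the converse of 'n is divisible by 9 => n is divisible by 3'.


The converse of (P → Q) is (Q → P). It is not in general equivalent to the original.
Here P = 'n is divisible by 9' and Q = 'n is divisible by 3'.

If n is divisible by 3, then n is divisible by 9.


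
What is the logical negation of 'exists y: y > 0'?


¬(forall x: φ) = exists x: ¬φ, and ¬(exists x: φ) = forall x: ¬φ.
Apply to the existential statement.

forall y: ~(y > 0)


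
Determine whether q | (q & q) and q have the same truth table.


Compare truth tables:
q | φ | ψ
---------
False | False | False
True | True | True
The columns φ and ψ agree on every row.

Yes, they are logically equivalent.


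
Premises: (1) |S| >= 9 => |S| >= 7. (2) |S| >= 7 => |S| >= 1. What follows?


Hypothetical syllogism: from (P → Q) and (Q → R), infer (P → R).
Chain the two implications through the shared middle term '|S| >= 7'.

|S| >= 9 => |S| >= 1


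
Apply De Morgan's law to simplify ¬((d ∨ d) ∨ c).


De Morgan: the negation of a disjunction is the conjunction of the negations.
Distribute ¬ across ∨, flipping it to ∧, and negate each literal.

((¬d) ∧ (¬d)) ∧ (¬c)


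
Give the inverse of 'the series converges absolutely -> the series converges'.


The inverse of (P → Q) is (¬P → ¬Q). It is equivalent to the converse, not to the original.
Here P = 'the series converges absolutely' and Q = 'the series converges'.

If not (the series converges absolutely), then not (the series converges).


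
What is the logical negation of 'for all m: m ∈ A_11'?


¬(for all x: φ) = there exists x: ¬φ, and ¬(there exists x: φ) = for all x: ¬φ.
Apply to the universal statement.

there exists m: NOT(m ∈ A_11)


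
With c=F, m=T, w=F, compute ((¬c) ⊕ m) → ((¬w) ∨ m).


Substitute c=F, m=T, w=F:
¬c = T
(¬c) ⊕ m = T ⊕ T = F
¬w = T
(¬w) ∨ m = T ∨ T = T
((¬c) ⊕ m) → ((¬w) ∨ m) = F → T = T

T


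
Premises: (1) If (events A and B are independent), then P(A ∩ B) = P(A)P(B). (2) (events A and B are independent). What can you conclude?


Modus ponens: from (P → Q) and P, infer Q.
P = '(events A and B are independent)' is asserted, and P → Q holds, so Q follows.

P(A ∩ B) = P(A)P(B).


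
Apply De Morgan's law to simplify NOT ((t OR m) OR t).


De Morgan: the negation of a disjunction is the conjunction of the negations.
Distribute NOT across OR, flipping it to AND, and negate each literal.

((NOT t) AND (NOT m)) AND (NOT t)


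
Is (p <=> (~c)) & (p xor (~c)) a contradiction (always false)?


Truth table over {c, p}:
c | p | φ
---------
False | False | False
True | False | False
False | True | False
True | True | False
Every row is false.

Yes, it is a contradiction.


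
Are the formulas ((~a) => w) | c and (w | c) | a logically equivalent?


Compare truth tables:
a | c | w | φ | ψ
-----------------
False | False | False | False | False
True | False | False | True | True
False | True | False | True | True
True | True | False | True | True
False | False | True | True | True
True | False | True | True | True
False | True | True | True | True
True | True | True | True | True
The columns φ and ψ agree on every row.

Yes, they are logically equivalent.


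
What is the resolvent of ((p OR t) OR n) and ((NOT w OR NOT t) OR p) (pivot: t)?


The clauses contain complementary literals t and NOTt.
Resolution eliminates this pair and disjoins the remaining literals (merging duplicates).

((n OR p) OR NOT w)


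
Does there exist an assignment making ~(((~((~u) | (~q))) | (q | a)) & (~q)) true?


Search for a satisfying assignment over {a, q, u}.
Try a=False, q=False, u=False: the formula evaluates to True.
A satisfying assignment exists.

Satisfiable.


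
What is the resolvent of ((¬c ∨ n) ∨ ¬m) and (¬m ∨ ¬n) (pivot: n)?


The clauses contain complementary literals n and ¬n.
Resolution eliminates this pair and disjoins the remaining literals (merging duplicates).

(¬c ∨ ¬m)


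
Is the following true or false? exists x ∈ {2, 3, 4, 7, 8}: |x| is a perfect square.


Evaluate the predicate on each element: 2:False, 3:False, 4:True, 7:False, 8:False.
Witness x = 4 satisfies the predicate.

True


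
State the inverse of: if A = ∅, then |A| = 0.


The inverse of (P → Q) is (¬P → ¬Q). It is equivalent to the converse, not to the original.
Here P = 'A = ∅' and Q = '|A| = 0'.

If not (A = ∅), then not (|A| = 0).


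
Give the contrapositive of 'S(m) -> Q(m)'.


The contrapositive of (P → Q) is (¬Q → ¬P); it is logically equivalent to the original.
Here P = 'S(m)' and Q = 'Q(m)'.

If not (Q(m)), then not (S(m)).


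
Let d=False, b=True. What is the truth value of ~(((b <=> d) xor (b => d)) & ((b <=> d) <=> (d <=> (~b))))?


Substitute d=False, b=True:
b <=> d = True <=> False = False
b => d = True => False = False
(b <=> d) xor (b => d) = False xor False = False
b <=> d = True <=> False = False
~b = False
d <=> (~b) = False <=> False = True
(b <=> d) <=> (d <=> (~b)) = False <=> True = False
((b <=> d) xor (b => d)) & ((b <=> d) <=> (d <=> (~b))) = False & False = False
~(((b <=> d) xor (b => d)) & ((b <=> d) <=> (d <=> (~b)))) = True

True


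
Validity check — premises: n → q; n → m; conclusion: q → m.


This is (no valid rule). There exist truth assignments where the premises are all true but the conclusion is false.

Invalid.


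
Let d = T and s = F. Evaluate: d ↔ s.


Biconditional is true when both operands have the same truth value.
Substitute: d=T, s=F.
T ↔ F evaluates to F.

F


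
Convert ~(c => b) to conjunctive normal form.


Step 1: Rewrite c → b as ¬c ∨ b.
Step 2: Negate: ¬(¬c ∨ b) = c ∧ ¬b (De Morgan + double negation).

c & (~b)


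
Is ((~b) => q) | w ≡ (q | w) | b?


Compare truth tables:
b | q | w | φ | ψ
-----------------
False | False | False | False | False
True | False | False | True | True
False | True | False | True | True
True | True | False | True | True
False | False | True | True | True
True | False | True | True | True
False | True | True | True | True
True | True | True | True | True
The columns φ and ψ agree on every row.

Yes, they are logically equivalent.


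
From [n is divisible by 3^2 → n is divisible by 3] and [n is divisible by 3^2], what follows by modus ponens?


Modus ponens: from (P → Q) and P, infer Q.
P = 'n is divisible by 3^2' is asserted, and P → Q holds, so Q follows.

n is divisible by 3.


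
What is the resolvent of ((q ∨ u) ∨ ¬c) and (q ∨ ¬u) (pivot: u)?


The clauses contain complementary literals u and ¬u.
Resolution eliminates this pair and disjoins the remaining literals (merging duplicates).

(q ∨ ¬c)


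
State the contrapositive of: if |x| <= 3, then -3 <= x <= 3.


The contrapositive of (P → Q) is (¬Q → ¬P); it is logically equivalent to the original.
Here P = '|x| <= 3' and Q = '-3 <= x <= 3'.

If not (-3 <= x <= 3), then not (|x| <= 3).


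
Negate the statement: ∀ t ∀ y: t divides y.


Negation flips each quantifier (∀↔∃) and negates the inner predicate.
¬(∀ t ∀ y: φ) = ∃ t ∃ y: ¬φ.

∃ t ∃ y: ¬(t divides y)


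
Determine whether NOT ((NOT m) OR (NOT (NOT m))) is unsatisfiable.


Truth table over {m}:
m | φ
-----
F | F
T | F
Every row is false.

Yes, it is a contradiction.


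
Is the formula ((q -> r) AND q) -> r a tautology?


Build the truth table over {q, r}:
q | r | φ
---------
F | F | T
T | F | T
F | T | T
T | T | T
Every row evaluates to true.

Yes, it is a tautology.


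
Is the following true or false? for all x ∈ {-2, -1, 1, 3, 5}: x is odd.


Evaluate the predicate on each element: -2:F, -1:T, 1:T, 3:T, 5:T.
Counterexample x = -2 fails the predicate.

F


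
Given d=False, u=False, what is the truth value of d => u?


Implication is false only when antecedent is true and consequent is false.
Substitute: d=False, u=False.
False => False evaluates to True.

True


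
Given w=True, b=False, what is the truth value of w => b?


Implication is false only when antecedent is true and consequent is false.
Substitute: w=True, b=False.
True => False evaluates to False.

False


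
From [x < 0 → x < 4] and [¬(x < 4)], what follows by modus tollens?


Modus tollens: from (P → Q) and ¬Q, infer ¬P.
Q = 'x < 4' is denied; since P → Q, P must also fail.

Not (x < 0).


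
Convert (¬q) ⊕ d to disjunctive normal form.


Step 1: (¬q) ⊕ d is true exactly when they disagree: ((¬q) ∧ ¬d) ∨ (¬(¬q) ∧ d).
Step 2: Eliminate any double negations (¬¬X = X).

((¬q) ∧ (¬d)) ∨ (q ∧ d)


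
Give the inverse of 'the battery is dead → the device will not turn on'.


The inverse of (P → Q) is (¬P → ¬Q). It is equivalent to the converse, not to the original.
Here P = 'the battery is dead' and Q = 'the device will not turn on'.

If not (the battery is dead), then not (the device will not turn on).


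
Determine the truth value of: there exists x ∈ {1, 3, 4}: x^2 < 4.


Evaluate the predicate on each element: 1:T, 3:F, 4:F.
Witness x = 1 satisfies the predicate.

T


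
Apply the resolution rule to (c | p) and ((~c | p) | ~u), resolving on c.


The clauses contain complementary literals c and ~c.
Resolution eliminates this pair and disjoins the remaining literals (merging duplicates).

(p | ~u)


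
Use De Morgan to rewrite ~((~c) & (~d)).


De Morgan: the negation of a conjunction is the disjunction of the negations.
Distribute ~ across &, flipping it to |, and negate each literal.

c | d


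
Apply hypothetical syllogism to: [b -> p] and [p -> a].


Hypothetical syllogism: from (P → Q) and (Q → R), infer (P → R).
Chain the two implications through the shared middle term 'p'.

b -> a


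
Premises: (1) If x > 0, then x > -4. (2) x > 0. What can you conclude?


Modus ponens: from (P → Q) and P, infer Q.
P = 'x > 0' is asserted, and P → Q holds, so Q follows.

x > -4.


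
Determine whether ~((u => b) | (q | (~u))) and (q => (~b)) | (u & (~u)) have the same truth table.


Compare truth tables:
b | q | u | φ | ψ
-----------------
False | False | False | False | True
True | False | False | False | True
False | True | False | False | True
True | True | False | False | False
False | False | True | True | True
True | False | True | False | True
False | True | True | False | True
True | True | True | False | False
They differ at row 1 (b=False, q=False, u=False): φ=False but ψ=True.

No, they are not logically equivalent.


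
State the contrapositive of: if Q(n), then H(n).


The contrapositive of (P → Q) is (¬Q → ¬P); it is logically equivalent to the original.
Here P = 'Q(n)' and Q = 'H(n)'.

If not (H(n)), then not (Q(n)).


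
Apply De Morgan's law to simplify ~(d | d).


De Morgan: the negation of a disjunction is the conjunction of the negations.
Distribute ~ across |, flipping it to &, and negate each literal.

(~d) & (~d)


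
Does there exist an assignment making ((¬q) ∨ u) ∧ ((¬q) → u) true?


Search for a satisfying assignment over {q, u}.
Try q=F, u=T: the formula evaluates to T.
A satisfying assignment exists.

Satisfiable.


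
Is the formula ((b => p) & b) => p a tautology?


Build the truth table over {b, p}:
b | p | φ
---------
False | False | True
True | False | True
False | True | True
True | True | True
Every row evaluates to true.

Yes, it is a tautology.


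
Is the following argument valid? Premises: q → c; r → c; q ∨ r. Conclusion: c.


This matches the form of proof by cases: the conclusion follows in every model of the premises.

Valid.


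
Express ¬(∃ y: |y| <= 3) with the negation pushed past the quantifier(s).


¬(∀ x: φ) = ∃ x: ¬φ, and ¬(∃ x: φ) = ∀ x: ¬φ.
Apply to the existential statement.

∀ y: ¬(|y| <= 3)


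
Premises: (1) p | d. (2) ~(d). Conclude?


Disjunctive syllogism: from (P ∨ Q) and ¬P, infer Q.
One disjunct, 'd', is ruled out; the other must hold.

p


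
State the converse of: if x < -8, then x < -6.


The converse of (P → Q) is (Q → P). It is not in general equivalent to the original.
Here P = 'x < -8' and Q = 'x < -6'.

If x < -6, then x < -8.


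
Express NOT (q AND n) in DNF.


Step 1: Apply De Morgan: ¬(q ∧ n) = ¬q ∨ ¬n.

(NOT q) OR (NOT n)


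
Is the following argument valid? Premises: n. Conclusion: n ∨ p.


This matches the form of disjunction introduction: the conclusion follows in every model of the premises.

Valid.


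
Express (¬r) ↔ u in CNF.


Step 1: Rewrite (¬r) ↔ u as ((¬r) → u) ∧ (u → (¬r)).
Step 2: Rewrite each implication as a disjunction.
Step 3: Eliminate any double negations (¬¬X = X).

(r ∨ u) ∧ ((¬u) ∨ (¬r))


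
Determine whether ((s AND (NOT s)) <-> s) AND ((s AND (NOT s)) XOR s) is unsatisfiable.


Truth table over {s}:
s | φ
-----
F | F
T | F
Every row is false.

Yes, it is a contradiction.


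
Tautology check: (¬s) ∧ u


Build the truth table over {s, u}:
s | u | φ
---------
F | F | F
T | F | F
F | T | T
T | T | F
Counterexample at row 1: with s=F, u=F, the formula is F.

No, it is not a tautology.


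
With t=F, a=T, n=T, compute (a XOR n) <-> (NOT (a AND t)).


Substitute t=F, a=T, n=T:
a XOR n = T XOR T = F
a AND t = T AND F = F
NOT (a AND t) = T
(a XOR n) <-> (NOT (a AND t)) = F <-> T = F

F


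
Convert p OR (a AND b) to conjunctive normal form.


Step 1: Distribute ∨ over ∧: p ∨ (a ∧ b) = (p ∨ a) ∧ (p ∨ b).

(p OR a) AND (p OR b)


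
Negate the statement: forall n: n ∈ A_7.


¬(forall x: φ) = exists x: ¬φ, and ¬(exists x: φ) = forall x: ¬φ.
Apply to the universal statement.

exists n: ~(n ∈ A_7)


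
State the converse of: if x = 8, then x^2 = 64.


The converse of (P → Q) is (Q → P). It is not in general equivalent to the original.
Here P = 'x = 8' and Q = 'x^2 = 64'.

If x^2 = 64, then x = 8.


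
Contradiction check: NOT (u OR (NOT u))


Truth table over {u}:
u | φ
-----
F | F
T | F
Every row is false.

Yes, it is a contradiction.


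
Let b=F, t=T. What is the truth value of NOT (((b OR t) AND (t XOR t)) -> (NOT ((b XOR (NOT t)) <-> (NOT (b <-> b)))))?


Substitute b=F, t=T:
… (earlier sub-steps elided)
t XOR t = T XOR T = F
(b OR t) AND (t XOR t) = T AND F = F
NOT t = F
b XOR (NOT t) = F XOR F = F
b <-> b = F <-> F = T
NOT (b <-> b) = F
(b XOR (NOT t)) <-> (NOT (b <-> b)) = F <-> F = T
NOT ((b XOR (NOT t)) <-> (NOT (b <-> b))) = F
((b OR t) AND (t XOR t)) -> (NOT ((b XOR (NOT t)) <-> (NOT (b <-> b)))) = F -> F = T
NOT (((b OR t) AND (t XOR t)) -> (NOT ((b XOR (NOT t)) <-> (NOT (b <-> b))))) = F

F


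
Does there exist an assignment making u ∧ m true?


Search for a satisfying assignment over {m, u}.
Try m=T, u=T: the formula evaluates to T.
A satisfying assignment exists.

Satisfiable.


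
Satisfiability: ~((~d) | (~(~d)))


Check all 2 assignments over {d}:
d | φ
-----
False | False
True | False
No assignment makes the formula true.

Unsatisfiable.


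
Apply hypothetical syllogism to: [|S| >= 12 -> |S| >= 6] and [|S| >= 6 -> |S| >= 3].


Hypothetical syllogism: from (P → Q) and (Q → R), infer (P → R).
Chain the two implications through the shared middle term '|S| >= 6'.

|S| >= 12 -> |S| >= 3


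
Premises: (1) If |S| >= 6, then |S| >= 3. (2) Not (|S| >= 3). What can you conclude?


Modus tollens: from (P → Q) and ¬Q, infer ¬P.
Q = '|S| >= 3' is denied; since P → Q, P must also fail.

Not (|S| >= 6).


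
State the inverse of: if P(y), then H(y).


The inverse of (P → Q) is (¬P → ¬Q). It is equivalent to the converse, not to the original.
Here P = 'P(y)' and Q = 'H(y)'.

If not (P(y)), then not (H(y)).


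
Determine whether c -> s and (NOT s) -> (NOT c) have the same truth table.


Compare truth tables:
c | s | φ | ψ
-------------
F | F | T | T
T | F | F | F
F | T | T | T
T | T | T | T
The columns φ and ψ agree on every row.

Yes, they are logically equivalent.


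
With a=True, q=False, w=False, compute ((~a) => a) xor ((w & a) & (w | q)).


Substitute a=True, q=False, w=False:
~a = False
(~a) => a = False => True = True
w & a = False & True = False
w | q = False | False = False
(w & a) & (w | q) = False & False = False
((~a) => a) xor ((w & a) & (w | q)) = True xor False = True

True


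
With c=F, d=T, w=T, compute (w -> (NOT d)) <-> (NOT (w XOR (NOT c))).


Substitute c=F, d=T, w=T:
NOT d = F
w -> (NOT d) = T -> F = F
NOT c = T
w XOR (NOT c) = T XOR T = F
NOT (w XOR (NOT c)) = T
(w -> (NOT d)) <-> (NOT (w XOR (NOT c))) = F <-> T = F

F


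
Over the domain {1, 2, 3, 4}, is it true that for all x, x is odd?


Evaluate the predicate on each element: 1:T, 2:F, 3:T, 4:F.
Counterexample x = 2 fails the predicate.

F


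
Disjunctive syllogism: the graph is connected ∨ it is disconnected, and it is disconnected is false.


Disjunctive syllogism: from (P ∨ Q) and ¬P, infer Q.
One disjunct, 'it is disconnected', is ruled out; the other must hold.

the graph is connected


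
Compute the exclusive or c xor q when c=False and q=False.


Exclusive or is true when exactly one operand is true.
Substitute: c=False, q=False.
False xor False evaluates to False.

False


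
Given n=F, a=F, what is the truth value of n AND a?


Conjunction is true only when both operands are true.
Substitute: n=F, a=F.
F AND F evaluates to F.

F


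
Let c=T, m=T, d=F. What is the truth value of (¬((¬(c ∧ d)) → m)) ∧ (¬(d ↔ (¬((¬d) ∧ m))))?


Substitute c=T, m=T, d=F:
c ∧ d = T ∧ F = F
¬(c ∧ d) = T
(¬(c ∧ d)) → m = T → T = T
¬((¬(c ∧ d)) → m) = F
¬d = T
(¬d) ∧ m = T ∧ T = T
¬((¬d) ∧ m) = F
d ↔ (¬((¬d) ∧ m)) = F ↔ F = T
¬(d ↔ (¬((¬d) ∧ m))) = F
(¬((¬(c ∧ d)) → m)) ∧ (¬(d ↔ (¬((¬d) ∧ m)))) = F ∧ F = F

F


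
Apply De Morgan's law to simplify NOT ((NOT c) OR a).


De Morgan: the negation of a disjunction is the conjunction of the negations.
Distribute NOT across OR, flipping it to AND, and negate each literal.

c AND (NOT a)


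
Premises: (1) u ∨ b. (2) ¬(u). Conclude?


Disjunctive syllogism: from (P ∨ Q) and ¬P, infer Q.
One disjunct, 'u', is ruled out; the other must hold.

b


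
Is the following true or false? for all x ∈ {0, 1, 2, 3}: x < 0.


Evaluate the predicate on each element: 0:F, 1:F, 2:F, 3:F.
Counterexample x = 0 fails the predicate.

F


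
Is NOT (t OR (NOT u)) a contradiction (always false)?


Truth table over {t, u}:
t | u | φ
---------
F | F | F
T | F | F
F | T | T
T | T | F
Satisfying assignment at row 3: t=F, u=T gives T.

No, it is not a contradiction.


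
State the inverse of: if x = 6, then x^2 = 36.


The inverse of (P → Q) is (¬P → ¬Q). It is equivalent to the converse, not to the original.
Here P = 'x = 6' and Q = 'x^2 = 36'.

If not (x = 6), then not (x^2 = 36).


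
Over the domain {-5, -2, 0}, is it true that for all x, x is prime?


Evaluate the predicate on each element: -5:F, -2:F, 0:F.
Counterexample x = -5 fails the predicate.

F


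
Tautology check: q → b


Build the truth table over {b, q}:
b | q | φ
---------
F | F | T
T | F | T
F | T | F
T | T | T
Counterexample at row 3: with b=F, q=T, the formula is F.

No, it is not a tautology.


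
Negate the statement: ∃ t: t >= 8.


¬(∀ x: φ) = ∃ x: ¬φ, and ¬(∃ x: φ) = ∀ x: ¬φ.
Apply to the existential statement.

∀ t: ¬(t >= 8)


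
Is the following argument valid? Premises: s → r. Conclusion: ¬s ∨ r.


This matches the form of material implication: the conclusion follows in every model of the premises.

Valid.


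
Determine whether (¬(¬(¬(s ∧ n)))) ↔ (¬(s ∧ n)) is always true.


Build the truth table over {n, s}:
n | s | φ
---------
F | F | T
T | F | T
F | T | T
T | T | T
Every row evaluates to true.

Yes, it is a tautology.


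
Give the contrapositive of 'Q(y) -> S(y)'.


The contrapositive of (P → Q) is (¬Q → ¬P); it is logically equivalent to the original.
Here P = 'Q(y)' and Q = 'S(y)'.

If not (S(y)), then not (Q(y)).


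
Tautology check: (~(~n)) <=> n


Build the truth table over {n}:
n | φ
-----
False | True
True | True
Every row evaluates to true.

Yes, it is a tautology.


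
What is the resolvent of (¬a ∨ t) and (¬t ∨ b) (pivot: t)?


The clauses contain complementary literals t and ¬t.
Resolution eliminates this pair and disjoins the remaining literals (merging duplicates).

(¬a ∨ b)


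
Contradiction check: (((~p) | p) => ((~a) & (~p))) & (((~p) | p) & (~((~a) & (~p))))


Truth table over {a, p}:
a | p | φ
---------
False | False | False
True | False | False
False | True | False
True | True | False
Every row is false.

Yes, it is a contradiction.


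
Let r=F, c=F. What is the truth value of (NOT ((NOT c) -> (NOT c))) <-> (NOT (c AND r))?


Substitute r=F, c=F:
NOT c = T
NOT c = T
(NOT c) -> (NOT c) = T -> T = T
NOT ((NOT c) -> (NOT c)) = F
c AND r = F AND F = F
NOT (c AND r) = T
(NOT ((NOT c) -> (NOT c))) <-> (NOT (c AND r)) = F <-> T = F

F


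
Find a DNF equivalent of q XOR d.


Step 1: q ⊕ d is true exactly when they disagree: (q ∧ ¬d) ∨ (¬q ∧ d).

(q AND (NOT d)) OR ((NOT q) AND d)


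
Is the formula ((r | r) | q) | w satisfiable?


Search for a satisfying assignment over {q, r, w}.
Try q=True, r=False, w=False: the formula evaluates to True.
A satisfying assignment exists.

Satisfiable.


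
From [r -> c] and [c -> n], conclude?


Hypothetical syllogism: from (P → Q) and (Q → R), infer (P → R).
Chain the two implications through the shared middle term 'c'.

r -> n


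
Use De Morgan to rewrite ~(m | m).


De Morgan: the negation of a disjunction is the conjunction of the negations.
Distribute ~ across |, flipping it to &, and negate each literal.

(~m) & (~m)


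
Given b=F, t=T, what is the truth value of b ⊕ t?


Exclusive or is true when exactly one operand is true.
Substitute: b=F, t=T.
F ⊕ T evaluates to T.

T


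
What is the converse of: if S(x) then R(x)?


The converse of (P → Q) is (Q → P). It is not in general equivalent to the original.
Here P = 'S(x)' and Q = 'R(x)'.

If R(x), then S(x).


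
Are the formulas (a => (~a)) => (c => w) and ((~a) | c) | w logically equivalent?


Compare truth tables:
a | c | w | φ | ψ
-----------------
False | False | False | True | True
True | False | False | True | False
False | True | False | False | True
True | True | False | True | True
False | False | True | True | True
True | False | True | True | True
False | True | True | True | True
True | True | True | True | True
They differ at row 2 (a=True, c=False, w=False): φ=True but ψ=False.

No, they are not logically equivalent.
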